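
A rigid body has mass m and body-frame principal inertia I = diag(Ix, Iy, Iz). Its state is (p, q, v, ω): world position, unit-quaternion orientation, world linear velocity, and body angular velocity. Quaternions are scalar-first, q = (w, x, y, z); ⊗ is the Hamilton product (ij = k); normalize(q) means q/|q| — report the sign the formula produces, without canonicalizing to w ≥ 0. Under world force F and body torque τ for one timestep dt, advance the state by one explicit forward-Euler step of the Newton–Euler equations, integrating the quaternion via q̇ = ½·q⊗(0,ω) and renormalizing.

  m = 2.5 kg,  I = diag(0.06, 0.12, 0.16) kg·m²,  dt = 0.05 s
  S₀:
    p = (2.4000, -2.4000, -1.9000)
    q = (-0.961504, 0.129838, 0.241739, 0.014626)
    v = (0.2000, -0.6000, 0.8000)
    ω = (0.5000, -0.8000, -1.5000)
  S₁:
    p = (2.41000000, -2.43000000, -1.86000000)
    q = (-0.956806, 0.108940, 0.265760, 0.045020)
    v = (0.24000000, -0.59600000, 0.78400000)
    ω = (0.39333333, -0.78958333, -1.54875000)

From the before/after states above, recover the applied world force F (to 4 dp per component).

F = (2.0000, 0.2000, -0.8000)

Δv = v₁−v₀ = (0.04000000, 0.00400000, -0.01600000)
F = m·Δv/dt = (2.0000, 0.2000, -0.8000)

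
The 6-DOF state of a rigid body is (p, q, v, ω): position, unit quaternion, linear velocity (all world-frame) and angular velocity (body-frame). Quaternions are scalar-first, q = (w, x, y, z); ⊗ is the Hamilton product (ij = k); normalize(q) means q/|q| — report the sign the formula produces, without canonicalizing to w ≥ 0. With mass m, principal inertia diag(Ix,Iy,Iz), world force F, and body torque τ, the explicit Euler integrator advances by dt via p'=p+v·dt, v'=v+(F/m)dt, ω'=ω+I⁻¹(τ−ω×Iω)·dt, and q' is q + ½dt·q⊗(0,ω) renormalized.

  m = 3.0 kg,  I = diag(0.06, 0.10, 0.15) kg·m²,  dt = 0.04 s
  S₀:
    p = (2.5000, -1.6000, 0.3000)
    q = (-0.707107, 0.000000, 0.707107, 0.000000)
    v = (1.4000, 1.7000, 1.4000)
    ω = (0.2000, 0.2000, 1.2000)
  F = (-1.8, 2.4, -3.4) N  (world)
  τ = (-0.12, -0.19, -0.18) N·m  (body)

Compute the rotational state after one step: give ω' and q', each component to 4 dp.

ω' = (0.1120, 0.1326, 1.1516)
q' = (-0.7097, 0.0141, 0.7041, -0.0198)

ω×(Iω) gyroscopic = (0.0120, -0.0216, 0.0016)
α = I⁻¹(τ − ω×Iω) = (-2.2000, -1.6840, -1.2107)
new body rate ω' = (0.1120, 0.1326, 1.1516)
Hamilton product q⊗(0,ω) = (-0.1414214, 0.7071070, -0.1414214, -0.9899498)
q + ½dt·q⊗(0,ω), renormalized = (-0.7097, 0.0141, 0.7041, -0.0198)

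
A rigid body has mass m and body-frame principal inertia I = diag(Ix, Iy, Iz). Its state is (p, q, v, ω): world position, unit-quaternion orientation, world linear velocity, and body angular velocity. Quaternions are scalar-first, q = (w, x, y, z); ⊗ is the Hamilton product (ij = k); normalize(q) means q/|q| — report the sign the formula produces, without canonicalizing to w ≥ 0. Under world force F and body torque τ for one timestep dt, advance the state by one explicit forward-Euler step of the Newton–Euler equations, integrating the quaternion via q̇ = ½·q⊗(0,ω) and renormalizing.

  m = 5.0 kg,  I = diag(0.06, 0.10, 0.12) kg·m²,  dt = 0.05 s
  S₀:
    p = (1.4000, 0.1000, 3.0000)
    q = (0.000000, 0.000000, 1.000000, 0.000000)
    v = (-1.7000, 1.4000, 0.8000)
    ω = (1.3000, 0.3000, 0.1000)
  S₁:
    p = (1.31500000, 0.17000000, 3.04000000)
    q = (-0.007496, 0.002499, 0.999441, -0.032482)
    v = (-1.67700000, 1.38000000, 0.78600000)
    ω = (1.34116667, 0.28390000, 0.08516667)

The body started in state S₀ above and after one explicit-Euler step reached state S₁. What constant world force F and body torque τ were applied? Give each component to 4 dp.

ω₁ − ω₀ = (0.04116667, -0.01610000, -0.01483333)
precession coupling = (0.0006, -0.0078, 0.0156)
τ = I·(Δω/dt) + ω₀×(Iω₀) = (0.0500, -0.0400, -0.0200)
v₁ − v₀ = (0.02300000, -0.02000000, -0.01400000)
applied force F = (2.3000, -2.0000, -1.4000)

F = (2.3000, -2.0000, -1.4000)
τ = (0.0500, -0.0400, -0.0200)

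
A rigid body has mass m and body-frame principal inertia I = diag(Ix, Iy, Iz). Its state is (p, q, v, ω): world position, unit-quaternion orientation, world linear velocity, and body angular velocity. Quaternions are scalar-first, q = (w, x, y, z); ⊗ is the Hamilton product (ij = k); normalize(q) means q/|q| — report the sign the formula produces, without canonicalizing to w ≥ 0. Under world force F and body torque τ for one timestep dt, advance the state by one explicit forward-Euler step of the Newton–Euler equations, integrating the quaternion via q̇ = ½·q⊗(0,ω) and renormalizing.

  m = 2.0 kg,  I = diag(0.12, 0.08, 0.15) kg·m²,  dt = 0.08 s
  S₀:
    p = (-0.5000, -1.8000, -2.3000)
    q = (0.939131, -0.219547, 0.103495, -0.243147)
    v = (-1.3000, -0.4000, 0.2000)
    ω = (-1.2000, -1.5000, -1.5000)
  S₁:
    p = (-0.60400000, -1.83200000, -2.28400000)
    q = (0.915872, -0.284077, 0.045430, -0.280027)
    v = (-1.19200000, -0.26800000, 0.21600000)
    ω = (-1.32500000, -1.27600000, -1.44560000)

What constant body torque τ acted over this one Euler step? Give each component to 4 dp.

τ = (-0.0300, 0.1700, 0.0300)

ω₁ − ω₀ = (-0.12500000, 0.22400000, 0.05440000)
applied torque τ = (-0.0300, 0.1700, 0.0300)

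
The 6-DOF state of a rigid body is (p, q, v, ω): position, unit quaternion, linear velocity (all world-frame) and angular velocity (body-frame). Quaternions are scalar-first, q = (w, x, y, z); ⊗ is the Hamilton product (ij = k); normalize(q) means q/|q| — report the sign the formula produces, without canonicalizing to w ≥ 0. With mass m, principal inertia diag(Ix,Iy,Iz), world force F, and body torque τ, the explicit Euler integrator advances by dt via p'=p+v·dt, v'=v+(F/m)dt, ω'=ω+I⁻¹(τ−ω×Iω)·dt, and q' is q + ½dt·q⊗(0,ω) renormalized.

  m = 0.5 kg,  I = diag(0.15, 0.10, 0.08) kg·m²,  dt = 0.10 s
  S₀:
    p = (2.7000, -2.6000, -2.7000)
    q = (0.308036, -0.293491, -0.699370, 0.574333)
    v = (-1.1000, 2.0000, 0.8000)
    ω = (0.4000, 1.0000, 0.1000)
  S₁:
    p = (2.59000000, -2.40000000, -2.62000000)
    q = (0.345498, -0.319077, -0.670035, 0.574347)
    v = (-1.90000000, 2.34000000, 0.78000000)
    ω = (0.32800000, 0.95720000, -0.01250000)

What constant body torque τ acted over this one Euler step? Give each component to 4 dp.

τ = (-0.1100, -0.0400, -0.1100)

rate change Δω = (-0.07200000, -0.04280000, -0.11250000)
τ = I·(Δω/dt) + ω₀×(Iω₀) = (-0.1100, -0.0400, -0.1100)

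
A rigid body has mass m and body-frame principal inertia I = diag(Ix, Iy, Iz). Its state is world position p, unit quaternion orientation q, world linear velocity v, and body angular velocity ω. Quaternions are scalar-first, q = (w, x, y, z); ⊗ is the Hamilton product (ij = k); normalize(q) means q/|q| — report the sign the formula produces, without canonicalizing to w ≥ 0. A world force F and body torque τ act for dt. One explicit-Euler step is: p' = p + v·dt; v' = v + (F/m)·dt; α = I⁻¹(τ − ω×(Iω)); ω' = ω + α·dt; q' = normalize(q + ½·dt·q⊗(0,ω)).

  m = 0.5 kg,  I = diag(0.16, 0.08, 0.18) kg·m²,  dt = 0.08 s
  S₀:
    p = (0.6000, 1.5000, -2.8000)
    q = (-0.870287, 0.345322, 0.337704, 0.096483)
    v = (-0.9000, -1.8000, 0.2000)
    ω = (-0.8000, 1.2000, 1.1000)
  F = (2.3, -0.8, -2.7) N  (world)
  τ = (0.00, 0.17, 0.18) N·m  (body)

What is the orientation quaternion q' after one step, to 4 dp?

2q̇ = q⊗(0,ω) = (-0.2351185, 0.9519244, -1.5013850, -0.2727661)
updated quaternion q' = (-0.8774, 0.3824, 0.2769, 0.0853)

q' = (-0.8774, 0.3824, 0.2769, 0.0853)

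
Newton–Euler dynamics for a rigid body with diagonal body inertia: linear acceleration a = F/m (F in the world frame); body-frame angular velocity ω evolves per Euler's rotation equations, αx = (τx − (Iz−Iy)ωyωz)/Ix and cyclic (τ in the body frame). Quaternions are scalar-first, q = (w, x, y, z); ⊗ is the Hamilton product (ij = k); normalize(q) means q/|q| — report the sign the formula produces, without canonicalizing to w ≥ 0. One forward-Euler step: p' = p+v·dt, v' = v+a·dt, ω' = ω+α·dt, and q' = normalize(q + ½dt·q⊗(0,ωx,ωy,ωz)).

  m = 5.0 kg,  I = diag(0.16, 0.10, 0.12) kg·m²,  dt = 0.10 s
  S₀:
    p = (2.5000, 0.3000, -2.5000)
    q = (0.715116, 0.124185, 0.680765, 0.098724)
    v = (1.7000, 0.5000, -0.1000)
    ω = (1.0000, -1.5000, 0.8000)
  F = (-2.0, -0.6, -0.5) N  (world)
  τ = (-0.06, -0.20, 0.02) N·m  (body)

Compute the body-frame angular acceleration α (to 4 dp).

ω×(Iω) gyroscopic = (-0.0240, 0.0320, 0.0900)
angular accel α = (-0.2250, -2.3200, -0.5833)

α = (-0.2250, -2.3200, -0.5833)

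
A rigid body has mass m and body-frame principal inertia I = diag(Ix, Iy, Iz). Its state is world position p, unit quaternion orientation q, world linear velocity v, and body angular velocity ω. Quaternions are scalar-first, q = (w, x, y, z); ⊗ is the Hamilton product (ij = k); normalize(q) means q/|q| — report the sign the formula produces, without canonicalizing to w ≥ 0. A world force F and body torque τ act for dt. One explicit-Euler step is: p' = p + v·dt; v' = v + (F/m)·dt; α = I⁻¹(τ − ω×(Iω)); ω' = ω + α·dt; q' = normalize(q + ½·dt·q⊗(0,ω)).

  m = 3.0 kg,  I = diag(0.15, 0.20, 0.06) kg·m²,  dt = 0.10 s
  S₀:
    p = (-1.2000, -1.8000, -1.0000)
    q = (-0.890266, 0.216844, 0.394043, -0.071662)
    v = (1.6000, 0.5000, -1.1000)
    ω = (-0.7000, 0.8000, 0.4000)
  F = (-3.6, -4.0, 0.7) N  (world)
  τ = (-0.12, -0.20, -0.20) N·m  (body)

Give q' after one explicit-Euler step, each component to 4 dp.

q' = (-0.8956, 0.2583, 0.3560, -0.0669)

Hamilton product q⊗(0,ω) = (-0.1347788, 0.8381330, -0.7487870, 0.0931989)
q' = normalize(q + ½dt·q⊗(0,ω)) = (-0.8956, 0.2583, 0.3560, -0.0669)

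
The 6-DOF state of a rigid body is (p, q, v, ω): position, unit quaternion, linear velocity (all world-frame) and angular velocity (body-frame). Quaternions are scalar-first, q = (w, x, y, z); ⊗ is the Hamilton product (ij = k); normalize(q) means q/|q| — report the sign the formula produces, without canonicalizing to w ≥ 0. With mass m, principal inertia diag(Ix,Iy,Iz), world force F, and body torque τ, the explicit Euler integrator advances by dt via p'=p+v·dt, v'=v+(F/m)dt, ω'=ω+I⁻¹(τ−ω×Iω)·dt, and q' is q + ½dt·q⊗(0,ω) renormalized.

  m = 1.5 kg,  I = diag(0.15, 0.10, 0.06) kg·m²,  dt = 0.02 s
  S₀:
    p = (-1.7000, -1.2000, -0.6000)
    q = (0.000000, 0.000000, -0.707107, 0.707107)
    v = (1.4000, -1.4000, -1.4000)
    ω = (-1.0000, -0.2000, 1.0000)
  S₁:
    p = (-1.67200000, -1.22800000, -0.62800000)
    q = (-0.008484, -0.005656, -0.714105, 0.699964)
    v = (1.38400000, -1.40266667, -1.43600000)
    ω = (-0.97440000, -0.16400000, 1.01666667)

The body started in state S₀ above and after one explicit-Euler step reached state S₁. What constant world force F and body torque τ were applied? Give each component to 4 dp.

F = (-1.2000, -0.2000, -2.7000)
τ = (0.2000, 0.0900, 0.0400)

ω₁ − ω₀ = (0.02560000, 0.03600000, 0.01666667)
I·α + gyro = (0.2000, 0.0900, 0.0400)
velocity change Δv = (-0.01600000, -0.00266667, -0.03600000)
m·(v₁−v₀)/dt = (-1.2000, -0.2000, -2.7000)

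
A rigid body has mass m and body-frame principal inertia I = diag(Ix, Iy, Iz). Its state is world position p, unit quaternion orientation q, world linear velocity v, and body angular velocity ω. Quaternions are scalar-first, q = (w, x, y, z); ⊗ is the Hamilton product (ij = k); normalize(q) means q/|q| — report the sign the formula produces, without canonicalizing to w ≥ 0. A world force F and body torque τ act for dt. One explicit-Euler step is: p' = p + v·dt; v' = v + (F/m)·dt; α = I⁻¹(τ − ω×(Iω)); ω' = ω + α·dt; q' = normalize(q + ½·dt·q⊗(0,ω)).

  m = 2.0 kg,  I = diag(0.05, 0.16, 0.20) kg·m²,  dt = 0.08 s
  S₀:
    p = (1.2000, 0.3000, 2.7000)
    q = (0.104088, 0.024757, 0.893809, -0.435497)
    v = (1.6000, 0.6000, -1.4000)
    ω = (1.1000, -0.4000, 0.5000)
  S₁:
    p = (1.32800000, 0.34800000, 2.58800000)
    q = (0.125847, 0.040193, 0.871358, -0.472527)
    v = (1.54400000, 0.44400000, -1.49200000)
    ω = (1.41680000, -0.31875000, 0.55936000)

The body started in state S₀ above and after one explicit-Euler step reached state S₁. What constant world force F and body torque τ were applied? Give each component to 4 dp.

F = (-1.4000, -3.9000, -2.3000)
τ = (0.1900, 0.0800, 0.1000)

Δω = ω₁−ω₀ = (0.31680000, 0.08125000, 0.05936000)
τ = I·(Δω/dt) + ω₀×(Iω₀) = (0.1900, 0.0800, 0.1000)
velocity change Δv = (-0.05600000, -0.15600000, -0.09200000)
applied force F = (-1.4000, -3.9000, -2.3000)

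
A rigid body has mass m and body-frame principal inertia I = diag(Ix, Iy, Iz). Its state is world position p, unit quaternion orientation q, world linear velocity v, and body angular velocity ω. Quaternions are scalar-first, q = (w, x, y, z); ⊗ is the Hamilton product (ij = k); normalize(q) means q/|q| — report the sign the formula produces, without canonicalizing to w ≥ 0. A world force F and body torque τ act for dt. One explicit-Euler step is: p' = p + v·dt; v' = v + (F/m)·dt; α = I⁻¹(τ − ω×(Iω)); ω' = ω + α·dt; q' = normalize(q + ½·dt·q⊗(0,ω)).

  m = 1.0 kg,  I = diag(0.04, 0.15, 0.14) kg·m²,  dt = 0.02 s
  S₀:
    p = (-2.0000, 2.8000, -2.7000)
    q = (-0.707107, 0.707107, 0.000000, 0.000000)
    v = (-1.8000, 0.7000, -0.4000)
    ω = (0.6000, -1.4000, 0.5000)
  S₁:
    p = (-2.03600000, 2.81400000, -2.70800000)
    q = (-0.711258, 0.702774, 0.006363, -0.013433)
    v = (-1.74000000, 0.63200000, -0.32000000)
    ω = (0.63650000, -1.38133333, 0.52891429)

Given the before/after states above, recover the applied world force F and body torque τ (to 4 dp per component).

v₁ − v₀ = (0.06000000, -0.06800000, 0.08000000)
m·(v₁−v₀)/dt = (3.0000, -3.4000, 4.0000)
rate change Δω = (0.03650000, 0.01866667, 0.02891429)
I·α + gyro = (0.0800, 0.1100, 0.1100)

F = (3.0000, -3.4000, 4.0000)
τ = (0.0800, 0.1100, 0.1100)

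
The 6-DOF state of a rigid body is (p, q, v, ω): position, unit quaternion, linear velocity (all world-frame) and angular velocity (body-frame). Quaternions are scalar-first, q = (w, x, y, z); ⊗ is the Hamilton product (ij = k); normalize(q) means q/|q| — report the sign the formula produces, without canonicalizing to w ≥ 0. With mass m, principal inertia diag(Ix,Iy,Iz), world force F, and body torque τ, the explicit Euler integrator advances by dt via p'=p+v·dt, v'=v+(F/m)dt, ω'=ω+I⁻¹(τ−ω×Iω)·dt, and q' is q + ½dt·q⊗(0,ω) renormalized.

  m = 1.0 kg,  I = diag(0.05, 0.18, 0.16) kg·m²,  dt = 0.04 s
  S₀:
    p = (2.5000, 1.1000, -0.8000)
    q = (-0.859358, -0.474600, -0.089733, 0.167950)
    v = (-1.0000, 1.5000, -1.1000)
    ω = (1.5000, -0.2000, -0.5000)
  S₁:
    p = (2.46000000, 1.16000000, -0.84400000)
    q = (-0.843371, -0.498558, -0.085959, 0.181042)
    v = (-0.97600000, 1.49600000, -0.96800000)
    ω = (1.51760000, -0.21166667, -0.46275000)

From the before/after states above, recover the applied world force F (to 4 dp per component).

F = (0.6000, -0.1000, 3.3000)

Δv = v₁−v₀ = (0.02400000, -0.00400000, 0.13200000)
F = m·Δv/dt = (0.6000, -0.1000, 3.3000)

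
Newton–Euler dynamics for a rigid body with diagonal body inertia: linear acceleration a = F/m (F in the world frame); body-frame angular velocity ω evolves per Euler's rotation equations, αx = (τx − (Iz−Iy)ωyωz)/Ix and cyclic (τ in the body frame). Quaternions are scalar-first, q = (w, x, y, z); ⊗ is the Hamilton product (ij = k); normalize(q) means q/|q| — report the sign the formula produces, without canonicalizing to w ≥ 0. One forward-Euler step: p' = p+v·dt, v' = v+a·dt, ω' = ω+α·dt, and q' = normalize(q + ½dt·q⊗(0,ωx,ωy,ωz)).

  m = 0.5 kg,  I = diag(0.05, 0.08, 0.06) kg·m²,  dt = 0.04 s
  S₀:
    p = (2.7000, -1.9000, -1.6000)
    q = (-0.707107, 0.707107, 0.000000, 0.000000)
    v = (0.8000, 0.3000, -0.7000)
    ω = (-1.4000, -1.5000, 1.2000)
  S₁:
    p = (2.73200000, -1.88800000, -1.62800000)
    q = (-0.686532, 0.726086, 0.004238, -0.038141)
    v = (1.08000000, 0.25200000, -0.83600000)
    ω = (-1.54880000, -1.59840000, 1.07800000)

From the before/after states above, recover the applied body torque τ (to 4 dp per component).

ω₁ − ω₀ = (-0.14880000, -0.09840000, -0.12200000)
ω₀×(Iω₀) = (0.0360, 0.0168, 0.0630)
applied torque τ = (-0.1500, -0.1800, -0.1200)

τ = (-0.1500, -0.1800, -0.1200)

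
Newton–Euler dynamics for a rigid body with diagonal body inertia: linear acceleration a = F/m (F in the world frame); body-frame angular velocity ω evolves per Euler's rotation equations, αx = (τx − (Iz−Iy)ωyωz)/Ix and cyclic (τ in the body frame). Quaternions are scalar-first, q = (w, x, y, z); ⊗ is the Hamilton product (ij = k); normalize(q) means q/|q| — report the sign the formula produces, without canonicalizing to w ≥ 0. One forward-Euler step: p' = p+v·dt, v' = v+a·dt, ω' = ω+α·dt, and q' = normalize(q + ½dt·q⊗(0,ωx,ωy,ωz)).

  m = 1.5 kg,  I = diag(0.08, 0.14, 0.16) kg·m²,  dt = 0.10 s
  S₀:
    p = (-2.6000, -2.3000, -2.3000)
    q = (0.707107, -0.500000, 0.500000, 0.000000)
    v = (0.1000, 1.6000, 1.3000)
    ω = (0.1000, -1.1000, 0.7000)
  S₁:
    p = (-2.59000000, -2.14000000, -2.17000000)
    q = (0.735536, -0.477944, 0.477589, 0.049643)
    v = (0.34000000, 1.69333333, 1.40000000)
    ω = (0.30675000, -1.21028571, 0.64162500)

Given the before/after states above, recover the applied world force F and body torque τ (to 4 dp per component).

F = (3.6000, 1.4000, 1.5000)
τ = (0.1500, -0.1600, -0.1000)

rate change Δω = (0.20675000, -0.11028571, -0.05837500)
gyro term ω₀×Iω₀ = (-0.0154, -0.0056, -0.0066)
I·α + gyro = (0.1500, -0.1600, -0.1000)
Δv = v₁−v₀ = (0.24000000, 0.09333333, 0.10000000)
applied force F = (3.6000, 1.4000, 1.5000)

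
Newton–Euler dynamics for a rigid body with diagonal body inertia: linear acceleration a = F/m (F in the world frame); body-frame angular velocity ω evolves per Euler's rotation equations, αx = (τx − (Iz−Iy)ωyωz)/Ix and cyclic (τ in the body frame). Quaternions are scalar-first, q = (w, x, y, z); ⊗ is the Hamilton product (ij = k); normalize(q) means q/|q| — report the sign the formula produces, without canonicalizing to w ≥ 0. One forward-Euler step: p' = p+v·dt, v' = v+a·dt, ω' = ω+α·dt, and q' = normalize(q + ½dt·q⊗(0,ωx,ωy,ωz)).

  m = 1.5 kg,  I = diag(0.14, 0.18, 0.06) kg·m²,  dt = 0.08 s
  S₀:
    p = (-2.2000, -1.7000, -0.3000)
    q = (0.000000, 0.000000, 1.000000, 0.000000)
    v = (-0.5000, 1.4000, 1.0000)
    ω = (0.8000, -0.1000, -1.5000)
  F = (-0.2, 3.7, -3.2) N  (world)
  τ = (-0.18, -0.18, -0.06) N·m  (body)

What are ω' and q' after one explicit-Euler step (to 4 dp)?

ω×(Iω) gyroscopic = (-0.0180, -0.0960, -0.0032)
(τ − ω×Iω)/I = (-1.1571, -0.4667, -0.9467)
ω + α·dt = (0.7074, -0.1373, -1.5757)
2q̇ = q⊗(0,ω) = (0.1000000, -1.5000000, 0.0000000, -0.8000000)
q' = normalize(q + ½dt·q⊗(0,ω)) = (0.0040, -0.0599, 0.9977, -0.0319)

ω' = (0.7074, -0.1373, -1.5757)
q' = (0.0040, -0.0599, 0.9977, -0.0319)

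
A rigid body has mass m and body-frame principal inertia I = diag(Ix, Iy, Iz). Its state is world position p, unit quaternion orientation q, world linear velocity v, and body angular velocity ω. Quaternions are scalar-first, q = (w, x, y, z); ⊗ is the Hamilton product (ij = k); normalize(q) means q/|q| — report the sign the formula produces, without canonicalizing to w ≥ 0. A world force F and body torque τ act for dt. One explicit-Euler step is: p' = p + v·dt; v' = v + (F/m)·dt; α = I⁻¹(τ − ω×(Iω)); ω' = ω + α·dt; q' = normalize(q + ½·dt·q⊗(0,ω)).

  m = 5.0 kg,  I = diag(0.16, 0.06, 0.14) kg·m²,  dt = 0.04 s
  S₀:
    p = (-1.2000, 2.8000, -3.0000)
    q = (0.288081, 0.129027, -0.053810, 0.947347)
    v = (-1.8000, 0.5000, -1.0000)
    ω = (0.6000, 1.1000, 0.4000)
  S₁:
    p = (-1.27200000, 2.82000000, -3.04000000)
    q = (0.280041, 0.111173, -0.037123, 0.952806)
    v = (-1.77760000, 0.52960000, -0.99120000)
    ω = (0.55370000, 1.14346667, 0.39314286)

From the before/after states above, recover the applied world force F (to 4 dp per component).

velocity change Δv = (0.02240000, 0.02960000, 0.00880000)
applied force F = (2.8000, 3.7000, 1.1000)

F = (2.8000, 3.7000, 1.1000)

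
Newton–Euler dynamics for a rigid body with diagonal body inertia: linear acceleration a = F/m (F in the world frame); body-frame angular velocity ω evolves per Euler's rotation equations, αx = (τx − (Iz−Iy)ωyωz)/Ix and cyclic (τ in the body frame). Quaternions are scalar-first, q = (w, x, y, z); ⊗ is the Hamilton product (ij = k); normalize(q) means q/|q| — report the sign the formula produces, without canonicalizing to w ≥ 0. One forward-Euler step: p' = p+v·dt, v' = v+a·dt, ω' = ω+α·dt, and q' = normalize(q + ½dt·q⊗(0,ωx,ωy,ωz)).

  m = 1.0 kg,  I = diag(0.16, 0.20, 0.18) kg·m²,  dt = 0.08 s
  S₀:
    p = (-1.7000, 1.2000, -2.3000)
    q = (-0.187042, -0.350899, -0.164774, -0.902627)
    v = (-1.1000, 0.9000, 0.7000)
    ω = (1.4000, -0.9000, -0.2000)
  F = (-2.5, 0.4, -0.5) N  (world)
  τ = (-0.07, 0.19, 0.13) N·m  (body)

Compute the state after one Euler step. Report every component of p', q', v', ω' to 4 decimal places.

p + v·dt = (-1.7880, 1.2720, -2.2440)
v + (F/m)dt = (-1.3000, 0.9320, 0.6600)
ω×(Iω) gyroscopic = (-0.0036, 0.0056, -0.0504)
angular accel α = (-0.4150, 0.9220, 1.0022)
ω + α·dt = (1.3668, -0.8262, -0.1198)
Hamilton product q⊗(0,ω) = (0.1624366, -1.0412683, -1.1655198, 0.5839011)
updated quaternion q' = (-0.1801, -0.3917, -0.2109, -0.8773)

p' = (-1.7880, 1.2720, -2.2440)
q' = (-0.1801, -0.3917, -0.2109, -0.8773)
v' = (-1.3000, 0.9320, 0.6600)
ω' = (1.3668, -0.8262, -0.1198)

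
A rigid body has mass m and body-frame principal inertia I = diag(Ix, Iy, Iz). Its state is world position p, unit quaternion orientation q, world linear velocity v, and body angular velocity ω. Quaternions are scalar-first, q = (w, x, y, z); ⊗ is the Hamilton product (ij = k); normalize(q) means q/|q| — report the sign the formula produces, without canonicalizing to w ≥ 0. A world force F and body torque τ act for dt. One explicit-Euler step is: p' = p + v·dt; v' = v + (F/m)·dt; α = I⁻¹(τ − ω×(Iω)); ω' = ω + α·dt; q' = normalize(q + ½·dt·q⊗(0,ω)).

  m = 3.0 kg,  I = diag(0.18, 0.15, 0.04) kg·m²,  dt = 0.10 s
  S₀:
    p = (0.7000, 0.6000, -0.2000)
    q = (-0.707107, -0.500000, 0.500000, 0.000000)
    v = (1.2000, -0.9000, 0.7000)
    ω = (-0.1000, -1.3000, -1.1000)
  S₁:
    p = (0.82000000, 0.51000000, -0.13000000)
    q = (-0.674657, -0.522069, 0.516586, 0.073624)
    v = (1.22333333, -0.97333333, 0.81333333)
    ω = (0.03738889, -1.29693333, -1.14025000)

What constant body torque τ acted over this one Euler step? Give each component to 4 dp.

τ = (0.0900, 0.0200, -0.0200)

Δω = ω₁−ω₀ = (0.13738889, 0.00306667, -0.04025000)
ω₀×(Iω₀) = (-0.1573, 0.0154, -0.0039)
applied torque τ = (0.0900, 0.0200, -0.0200)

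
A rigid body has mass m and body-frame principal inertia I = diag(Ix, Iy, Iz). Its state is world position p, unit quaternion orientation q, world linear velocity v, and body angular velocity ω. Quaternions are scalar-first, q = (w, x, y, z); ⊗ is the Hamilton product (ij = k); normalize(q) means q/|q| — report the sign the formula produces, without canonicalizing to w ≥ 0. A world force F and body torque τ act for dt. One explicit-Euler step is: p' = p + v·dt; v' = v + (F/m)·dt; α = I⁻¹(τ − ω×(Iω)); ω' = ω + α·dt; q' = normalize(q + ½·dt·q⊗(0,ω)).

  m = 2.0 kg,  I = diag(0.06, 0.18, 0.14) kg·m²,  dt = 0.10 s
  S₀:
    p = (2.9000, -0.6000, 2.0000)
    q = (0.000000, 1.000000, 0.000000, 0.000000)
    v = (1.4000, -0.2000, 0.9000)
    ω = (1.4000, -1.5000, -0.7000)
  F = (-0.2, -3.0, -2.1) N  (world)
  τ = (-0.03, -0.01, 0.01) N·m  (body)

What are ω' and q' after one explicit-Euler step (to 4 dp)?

gyro term ω×Iω = (-0.0420, 0.0784, -0.2520)
angular accel α = (0.2000, -0.4911, 1.8714)
new body rate ω' = (1.4200, -1.5491, -0.5129)
Hamilton product q⊗(0,ω) = (-1.4000000, 0.0000000, 0.7000000, -1.5000000)
updated quaternion q' = (-0.0696, 0.9942, 0.0348, -0.0746)

ω' = (1.4200, -1.5491, -0.5129)
q' = (-0.0696, 0.9942, 0.0348, -0.0746)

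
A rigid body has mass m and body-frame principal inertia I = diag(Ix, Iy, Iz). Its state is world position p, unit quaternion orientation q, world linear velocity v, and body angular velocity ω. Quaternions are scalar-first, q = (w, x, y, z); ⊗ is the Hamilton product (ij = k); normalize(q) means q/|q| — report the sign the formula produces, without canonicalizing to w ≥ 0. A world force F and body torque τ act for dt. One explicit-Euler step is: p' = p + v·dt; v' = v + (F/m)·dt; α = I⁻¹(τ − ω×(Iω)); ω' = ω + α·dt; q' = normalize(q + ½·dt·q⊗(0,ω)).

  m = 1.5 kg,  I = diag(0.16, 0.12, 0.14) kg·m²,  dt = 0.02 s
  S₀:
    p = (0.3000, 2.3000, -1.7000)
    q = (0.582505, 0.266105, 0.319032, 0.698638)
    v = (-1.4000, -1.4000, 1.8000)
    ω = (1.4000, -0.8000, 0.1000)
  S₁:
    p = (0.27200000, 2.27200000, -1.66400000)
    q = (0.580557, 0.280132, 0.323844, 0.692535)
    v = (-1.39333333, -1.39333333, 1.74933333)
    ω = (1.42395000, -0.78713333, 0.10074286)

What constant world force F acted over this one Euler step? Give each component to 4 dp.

F = (0.5000, 0.5000, -3.8000)

v₁ − v₀ = (0.00666667, 0.00666667, -0.05066667)
applied force F = (0.5000, 0.5000, -3.8000)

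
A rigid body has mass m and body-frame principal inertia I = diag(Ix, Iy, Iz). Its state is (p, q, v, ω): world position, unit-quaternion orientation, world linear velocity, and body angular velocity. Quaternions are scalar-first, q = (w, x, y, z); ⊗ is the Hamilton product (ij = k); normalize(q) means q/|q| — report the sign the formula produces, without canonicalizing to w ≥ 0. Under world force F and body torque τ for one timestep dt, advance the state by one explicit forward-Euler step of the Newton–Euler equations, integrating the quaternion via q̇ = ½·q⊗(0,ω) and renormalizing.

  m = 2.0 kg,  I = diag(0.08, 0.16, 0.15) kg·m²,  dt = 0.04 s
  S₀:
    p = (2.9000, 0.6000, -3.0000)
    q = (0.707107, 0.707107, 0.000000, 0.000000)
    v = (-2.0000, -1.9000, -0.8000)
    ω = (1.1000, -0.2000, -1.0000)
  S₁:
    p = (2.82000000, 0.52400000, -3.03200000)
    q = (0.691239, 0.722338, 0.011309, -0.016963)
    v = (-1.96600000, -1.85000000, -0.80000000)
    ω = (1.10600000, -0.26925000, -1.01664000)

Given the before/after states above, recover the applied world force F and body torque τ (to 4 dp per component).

Δv = v₁−v₀ = (0.03400000, 0.05000000, 0.00000000)
F = m·Δv/dt = (1.7000, 2.5000, 0.0000)
ω₁ − ω₀ = (0.00600000, -0.06925000, -0.01664000)
τ = I·(Δω/dt) + ω₀×(Iω₀) = (0.0100, -0.2000, -0.0800)

F = (1.7000, 2.5000, 0.0000)
τ = (0.0100, -0.2000, -0.0800)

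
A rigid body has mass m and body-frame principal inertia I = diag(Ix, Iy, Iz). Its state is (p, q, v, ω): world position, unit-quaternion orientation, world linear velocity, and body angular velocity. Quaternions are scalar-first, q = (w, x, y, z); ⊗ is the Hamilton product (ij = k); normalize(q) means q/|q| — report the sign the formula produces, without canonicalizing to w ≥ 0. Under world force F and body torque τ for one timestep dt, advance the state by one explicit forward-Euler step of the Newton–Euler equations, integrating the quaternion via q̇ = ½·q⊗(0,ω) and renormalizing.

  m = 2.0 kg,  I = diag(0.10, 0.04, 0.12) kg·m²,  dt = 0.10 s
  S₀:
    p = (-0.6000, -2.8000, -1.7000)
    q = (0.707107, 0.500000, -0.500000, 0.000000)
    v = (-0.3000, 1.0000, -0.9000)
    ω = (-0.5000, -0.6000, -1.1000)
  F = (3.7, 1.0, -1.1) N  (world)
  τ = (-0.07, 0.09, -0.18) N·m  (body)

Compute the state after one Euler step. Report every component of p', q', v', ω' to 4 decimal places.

ω×(Iω) gyroscopic = (0.0528, -0.0110, -0.0180)
α = I⁻¹(τ − ω×Iω) = (-1.2280, 2.5250, -1.3500)
ω + α·dt = (-0.6228, -0.3475, -1.2350)
Hamilton product q⊗(0,ω) = (-0.0500000, 0.1964465, 0.1257358, -1.3278177)
updated quaternion q' = (0.7030, 0.5087, -0.4926, -0.0662)
new position p' = (-0.6300, -2.7000, -1.7900)
new velocity v' = (-0.1150, 1.0500, -0.9550)

p' = (-0.6300, -2.7000, -1.7900)
q' = (0.7030, 0.5087, -0.4926, -0.0662)
v' = (-0.1150, 1.0500, -0.9550)
ω' = (-0.6228, -0.3475, -1.2350)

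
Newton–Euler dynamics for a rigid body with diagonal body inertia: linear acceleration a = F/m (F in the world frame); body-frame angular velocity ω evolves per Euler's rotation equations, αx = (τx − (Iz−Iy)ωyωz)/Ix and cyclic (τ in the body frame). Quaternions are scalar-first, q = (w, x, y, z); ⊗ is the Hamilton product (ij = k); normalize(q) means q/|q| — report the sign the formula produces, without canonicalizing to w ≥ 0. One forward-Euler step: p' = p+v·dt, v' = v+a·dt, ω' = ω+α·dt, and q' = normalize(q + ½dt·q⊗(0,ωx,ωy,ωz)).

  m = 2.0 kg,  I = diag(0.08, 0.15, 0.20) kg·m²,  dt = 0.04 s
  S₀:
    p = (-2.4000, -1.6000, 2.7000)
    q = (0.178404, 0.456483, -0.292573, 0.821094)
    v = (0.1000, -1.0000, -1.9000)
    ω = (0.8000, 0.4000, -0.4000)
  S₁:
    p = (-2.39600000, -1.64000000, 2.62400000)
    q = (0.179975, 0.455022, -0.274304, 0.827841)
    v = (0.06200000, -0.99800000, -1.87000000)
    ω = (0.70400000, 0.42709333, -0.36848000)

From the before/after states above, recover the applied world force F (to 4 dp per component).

v₁ − v₀ = (-0.03800000, 0.00200000, 0.03000000)
m·(v₁−v₀)/dt = (-1.9000, 0.1000, 1.5000)

F = (-1.9000, 0.1000, 1.5000)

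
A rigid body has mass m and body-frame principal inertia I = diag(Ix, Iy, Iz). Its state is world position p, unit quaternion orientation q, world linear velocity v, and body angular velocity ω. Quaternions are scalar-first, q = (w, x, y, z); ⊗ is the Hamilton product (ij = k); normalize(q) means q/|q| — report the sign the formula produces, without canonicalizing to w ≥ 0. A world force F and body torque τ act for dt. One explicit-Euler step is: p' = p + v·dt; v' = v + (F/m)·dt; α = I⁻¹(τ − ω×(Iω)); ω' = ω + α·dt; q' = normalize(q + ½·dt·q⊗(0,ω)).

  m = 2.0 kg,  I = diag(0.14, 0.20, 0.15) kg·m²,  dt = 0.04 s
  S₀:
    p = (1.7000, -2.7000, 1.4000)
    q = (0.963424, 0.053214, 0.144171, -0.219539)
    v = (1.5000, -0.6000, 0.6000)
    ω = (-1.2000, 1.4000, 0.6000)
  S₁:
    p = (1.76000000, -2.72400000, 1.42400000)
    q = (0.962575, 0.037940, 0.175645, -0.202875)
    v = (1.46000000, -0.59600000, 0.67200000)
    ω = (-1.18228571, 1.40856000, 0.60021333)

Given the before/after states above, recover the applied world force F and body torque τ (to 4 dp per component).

Δv = v₁−v₀ = (-0.04000000, 0.00400000, 0.07200000)
m·(v₁−v₀)/dt = (-2.0000, 0.2000, 3.6000)
rate change Δω = (0.01771429, 0.00856000, 0.00021333)
ω₀×(Iω₀) = (-0.0420, 0.0072, -0.1008)
applied torque τ = (0.0200, 0.0500, -0.1000)

F = (-2.0000, 0.2000, 3.6000)
τ = (0.0200, 0.0500, -0.1000)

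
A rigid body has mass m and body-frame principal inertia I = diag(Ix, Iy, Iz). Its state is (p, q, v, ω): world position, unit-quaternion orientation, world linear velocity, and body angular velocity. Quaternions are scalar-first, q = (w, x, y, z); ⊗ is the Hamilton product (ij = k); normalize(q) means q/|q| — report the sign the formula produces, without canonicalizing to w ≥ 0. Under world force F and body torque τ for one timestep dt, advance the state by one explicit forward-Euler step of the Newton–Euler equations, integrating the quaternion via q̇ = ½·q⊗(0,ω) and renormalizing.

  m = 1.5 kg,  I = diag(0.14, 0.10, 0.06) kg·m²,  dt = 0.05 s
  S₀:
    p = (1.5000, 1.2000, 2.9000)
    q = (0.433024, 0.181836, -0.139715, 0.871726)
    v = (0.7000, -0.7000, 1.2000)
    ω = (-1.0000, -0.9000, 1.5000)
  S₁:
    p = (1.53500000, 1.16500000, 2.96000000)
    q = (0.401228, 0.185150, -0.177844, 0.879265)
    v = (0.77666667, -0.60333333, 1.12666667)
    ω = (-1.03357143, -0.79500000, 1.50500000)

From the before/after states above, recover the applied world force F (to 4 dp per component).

velocity change Δv = (0.07666667, 0.09666667, -0.07333333)
F = m·Δv/dt = (2.3000, 2.9000, -2.2000)

F = (2.3000, 2.9000, -2.2000)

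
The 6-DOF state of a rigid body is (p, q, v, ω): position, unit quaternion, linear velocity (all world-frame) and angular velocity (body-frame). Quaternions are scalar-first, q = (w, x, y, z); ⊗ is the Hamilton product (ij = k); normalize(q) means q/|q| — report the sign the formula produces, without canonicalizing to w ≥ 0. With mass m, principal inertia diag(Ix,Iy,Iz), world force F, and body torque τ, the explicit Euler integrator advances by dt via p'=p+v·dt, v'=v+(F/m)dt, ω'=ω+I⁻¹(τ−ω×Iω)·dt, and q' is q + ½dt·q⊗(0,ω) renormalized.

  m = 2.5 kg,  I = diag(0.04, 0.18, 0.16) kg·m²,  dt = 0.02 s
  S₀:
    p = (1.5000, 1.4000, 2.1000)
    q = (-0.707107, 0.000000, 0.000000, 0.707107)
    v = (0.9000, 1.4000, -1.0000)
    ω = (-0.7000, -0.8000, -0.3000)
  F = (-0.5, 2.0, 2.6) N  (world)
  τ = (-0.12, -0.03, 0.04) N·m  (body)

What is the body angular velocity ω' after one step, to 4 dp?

ω' = (-0.7576, -0.8005, -0.3048)

ω×(Iω) gyroscopic = (-0.0048, -0.0252, 0.0784)
angular accel α = (-2.8800, -0.0267, -0.2400)
ω' = ω + α·dt = (-0.7576, -0.8005, -0.3048)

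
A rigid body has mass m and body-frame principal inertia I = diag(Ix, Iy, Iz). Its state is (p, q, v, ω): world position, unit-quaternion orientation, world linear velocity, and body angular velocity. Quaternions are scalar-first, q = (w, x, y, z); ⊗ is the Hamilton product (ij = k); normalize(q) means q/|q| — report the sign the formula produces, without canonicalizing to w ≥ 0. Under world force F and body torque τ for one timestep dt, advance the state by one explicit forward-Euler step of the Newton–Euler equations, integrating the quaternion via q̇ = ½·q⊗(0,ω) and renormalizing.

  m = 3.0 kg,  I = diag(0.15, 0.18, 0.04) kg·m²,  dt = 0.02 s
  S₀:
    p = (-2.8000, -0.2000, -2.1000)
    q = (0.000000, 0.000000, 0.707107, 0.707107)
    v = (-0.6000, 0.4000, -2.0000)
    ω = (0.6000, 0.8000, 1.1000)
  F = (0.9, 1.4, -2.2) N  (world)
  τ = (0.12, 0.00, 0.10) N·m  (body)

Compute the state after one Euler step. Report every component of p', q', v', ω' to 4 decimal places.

angular accel α = (1.6213, -0.4033, 2.1400)
ω + α·dt = (0.6324, 0.7919, 1.1428)
2q̇ = q⊗(0,ω) = (-1.3435033, 0.2121321, 0.4242642, -0.4242642)
q' = normalize(q + ½dt·q⊗(0,ω)) = (-0.0134, 0.0021, 0.7113, 0.7028)
new position p' = (-2.8120, -0.1920, -2.1400)
new velocity v' = (-0.5940, 0.4093, -2.0147)

p' = (-2.8120, -0.1920, -2.1400)
q' = (-0.0134, 0.0021, 0.7113, 0.7028)
v' = (-0.5940, 0.4093, -2.0147)
ω' = (0.6324, 0.7919, 1.1428)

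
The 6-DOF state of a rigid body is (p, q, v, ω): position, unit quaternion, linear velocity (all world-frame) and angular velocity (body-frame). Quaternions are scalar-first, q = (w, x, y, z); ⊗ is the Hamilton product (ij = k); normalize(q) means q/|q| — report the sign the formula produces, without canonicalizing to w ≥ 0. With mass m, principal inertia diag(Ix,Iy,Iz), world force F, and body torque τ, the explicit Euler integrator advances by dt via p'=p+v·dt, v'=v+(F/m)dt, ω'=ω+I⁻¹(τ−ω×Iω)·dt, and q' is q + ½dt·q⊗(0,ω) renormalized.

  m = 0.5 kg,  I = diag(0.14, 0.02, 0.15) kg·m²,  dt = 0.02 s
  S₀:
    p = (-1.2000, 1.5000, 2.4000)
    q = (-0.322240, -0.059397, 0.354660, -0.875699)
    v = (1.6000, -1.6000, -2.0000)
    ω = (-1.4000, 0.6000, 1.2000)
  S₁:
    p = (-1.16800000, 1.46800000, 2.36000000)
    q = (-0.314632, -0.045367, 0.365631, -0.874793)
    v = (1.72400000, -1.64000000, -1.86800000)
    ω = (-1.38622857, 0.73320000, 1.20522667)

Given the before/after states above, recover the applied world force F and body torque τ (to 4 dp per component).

F = (3.1000, -1.0000, 3.3000)
τ = (0.1900, 0.1500, 0.1400)

velocity change Δv = (0.12400000, -0.04000000, 0.13200000)
m·(v₁−v₀)/dt = (3.1000, -1.0000, 3.3000)
ω₁ − ω₀ = (0.01377143, 0.13320000, 0.00522667)
I·α + gyro = (0.1900, 0.1500, 0.1400)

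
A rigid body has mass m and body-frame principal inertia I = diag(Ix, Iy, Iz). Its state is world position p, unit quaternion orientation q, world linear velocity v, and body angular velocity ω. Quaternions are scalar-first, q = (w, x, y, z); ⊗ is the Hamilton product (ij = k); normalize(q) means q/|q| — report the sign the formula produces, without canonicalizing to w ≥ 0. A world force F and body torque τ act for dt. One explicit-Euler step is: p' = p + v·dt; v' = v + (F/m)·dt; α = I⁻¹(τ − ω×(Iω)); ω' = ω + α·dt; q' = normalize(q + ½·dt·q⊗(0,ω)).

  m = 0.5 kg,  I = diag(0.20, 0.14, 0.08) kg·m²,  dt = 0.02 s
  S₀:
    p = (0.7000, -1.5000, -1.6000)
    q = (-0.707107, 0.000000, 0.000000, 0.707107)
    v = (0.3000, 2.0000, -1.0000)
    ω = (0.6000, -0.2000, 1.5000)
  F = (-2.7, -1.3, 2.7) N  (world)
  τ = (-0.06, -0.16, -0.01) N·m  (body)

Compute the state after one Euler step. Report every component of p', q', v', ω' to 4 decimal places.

p' = p + v·dt = (0.7060, -1.4600, -1.6200)
v' = v + a·dt = (0.1920, 1.9480, -0.8920)
precession coupling ω×(Iω) = (0.0180, 0.1080, 0.0072)
angular accel α = (-0.3900, -1.9143, -0.2150)
new body rate ω' = (0.5922, -0.2383, 1.4957)
Hamilton product q⊗(0,ω) = (-1.0606605, -0.2828428, 0.5656856, -1.0606605)
q + ½dt·q⊗(0,ω), renormalized = (-0.7176, -0.0028, 0.0057, 0.6964)

p' = (0.7060, -1.4600, -1.6200)
q' = (-0.7176, -0.0028, 0.0057, 0.6964)
v' = (0.1920, 1.9480, -0.8920)
ω' = (0.5922, -0.2383, 1.4957)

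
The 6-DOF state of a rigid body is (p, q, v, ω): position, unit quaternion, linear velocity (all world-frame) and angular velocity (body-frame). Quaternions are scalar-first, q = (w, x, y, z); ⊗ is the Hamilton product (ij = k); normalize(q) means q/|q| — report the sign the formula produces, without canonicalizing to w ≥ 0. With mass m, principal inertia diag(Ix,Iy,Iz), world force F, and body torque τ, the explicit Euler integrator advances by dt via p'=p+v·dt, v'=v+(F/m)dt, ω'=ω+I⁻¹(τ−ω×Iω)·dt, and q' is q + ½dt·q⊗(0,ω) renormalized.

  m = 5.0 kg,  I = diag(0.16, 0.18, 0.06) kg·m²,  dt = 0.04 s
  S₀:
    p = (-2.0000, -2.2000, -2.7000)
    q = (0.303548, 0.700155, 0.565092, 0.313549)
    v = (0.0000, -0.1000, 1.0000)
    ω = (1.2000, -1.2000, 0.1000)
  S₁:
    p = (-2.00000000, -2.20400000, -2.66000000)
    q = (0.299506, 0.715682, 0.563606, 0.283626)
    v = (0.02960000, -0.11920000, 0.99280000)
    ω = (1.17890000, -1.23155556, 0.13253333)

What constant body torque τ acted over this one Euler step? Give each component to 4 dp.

τ = (-0.0700, -0.1300, 0.0200)

ω₁ − ω₀ = (-0.02110000, -0.03155556, 0.03253333)
ω₀×(Iω₀) = (0.0144, 0.0120, -0.0288)
τ = I·(Δω/dt) + ω₀×(Iω₀) = (-0.0700, -0.1300, 0.0200)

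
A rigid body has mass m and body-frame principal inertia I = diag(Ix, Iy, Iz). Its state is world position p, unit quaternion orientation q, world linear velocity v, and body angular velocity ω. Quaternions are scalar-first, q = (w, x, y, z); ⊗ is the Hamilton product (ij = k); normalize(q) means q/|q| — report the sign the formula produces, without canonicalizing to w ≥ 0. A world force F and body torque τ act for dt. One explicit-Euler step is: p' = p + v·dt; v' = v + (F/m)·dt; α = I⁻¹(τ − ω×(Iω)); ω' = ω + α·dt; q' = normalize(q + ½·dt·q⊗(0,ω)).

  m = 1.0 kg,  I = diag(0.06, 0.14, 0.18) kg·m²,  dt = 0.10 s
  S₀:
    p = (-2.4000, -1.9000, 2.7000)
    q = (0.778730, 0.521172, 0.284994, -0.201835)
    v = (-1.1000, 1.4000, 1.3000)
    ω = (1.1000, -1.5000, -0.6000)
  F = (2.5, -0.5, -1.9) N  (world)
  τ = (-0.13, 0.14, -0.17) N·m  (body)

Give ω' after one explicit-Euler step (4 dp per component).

gyro term ω×Iω = (0.0360, 0.0792, -0.1320)
angular accel α = (-2.7667, 0.4343, -0.2111)
ω + α·dt = (0.8233, -1.4566, -0.6211)

ω' = (0.8233, -1.4566, -0.6211)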